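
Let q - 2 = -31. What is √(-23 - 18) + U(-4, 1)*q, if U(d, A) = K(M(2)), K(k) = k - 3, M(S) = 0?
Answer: 87 + I*√41 ≈ 87.0 + 6.4031*I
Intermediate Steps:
q = -29 (q = 2 - 31 = -29)
K(k) = -3 + k
U(d, A) = -3 (U(d, A) = -3 + 0 = -3)
√(-23 - 18) + U(-4, 1)*q = √(-23 - 18) - 3*(-29) = √(-41) + 87 = I*√41 + 87 = 87 + I*√41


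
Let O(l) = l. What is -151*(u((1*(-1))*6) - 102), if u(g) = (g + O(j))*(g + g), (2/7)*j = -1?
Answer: -1812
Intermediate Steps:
j = -7/2 (j = (7/2)*(-1) = -7/2 ≈ -3.5000)
u(g) = 2*g*(-7/2 + g) (u(g) = (g - 7/2)*(g + g) = (-7/2 + g)*(2*g) = 2*g*(-7/2 + g))
-151*(u((1*(-1))*6) - 102) = -151*(((1*(-1))*6)*(-7 + 2*((1*(-1))*6)) - 102) = -151*((-1*6)*(-7 + 2*(-1*6)) - 102) = -151*(-6*(-7 + 2*(-6)) - 102) = -151*(-6*(-7 - 12) - 102) = -151*(-6*(-19) - 102) = -151*(114 - 102) = -151*12 = -1812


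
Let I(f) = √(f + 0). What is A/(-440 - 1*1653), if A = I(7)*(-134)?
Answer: 134*√7/2093 ≈ 0.16939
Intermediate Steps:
I(f) = √f
A = -134*√7 (A = √7*(-134) = -134*√7 ≈ -354.53)
A/(-440 - 1*1653) = (-134*√7)/(-440 - 1*1653) = (-134*√7)/(-440 - 1653) = -134*√7/(-2093) = -134*√7*(-1/2093) = 134*√7/2093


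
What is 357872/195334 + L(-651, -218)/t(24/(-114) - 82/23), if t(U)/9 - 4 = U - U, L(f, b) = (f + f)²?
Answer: 4599220299/97667 ≈ 47091.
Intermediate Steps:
L(f, b) = 4*f² (L(f, b) = (2*f)² = 4*f²)
t(U) = 36 (t(U) = 36 + 9*(U - U) = 36 + 9*0 = 36 + 0 = 36)
357872/195334 + L(-651, -218)/t(24/(-114) - 82/23) = 357872/195334 + (4*(-651)²)/36 = 357872*(1/195334) + (4*423801)*(1/36) = 178936/97667 + 1695204*(1/36) = 178936/97667 + 47089 = 4599220299/97667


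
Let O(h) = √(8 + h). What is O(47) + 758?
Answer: 758 + √55 ≈ 765.42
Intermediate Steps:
O(47) + 758 = √(8 + 47) + 758 = √55 + 758 = 758 + √55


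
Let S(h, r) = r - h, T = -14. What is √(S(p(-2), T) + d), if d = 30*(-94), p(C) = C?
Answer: 4*I*√177 ≈ 53.217*I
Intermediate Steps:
d = -2820
√(S(p(-2), T) + d) = √((-14 - 1*(-2)) - 2820) = √((-14 + 2) - 2820) = √(-12 - 2820) = √(-2832) = 4*I*√177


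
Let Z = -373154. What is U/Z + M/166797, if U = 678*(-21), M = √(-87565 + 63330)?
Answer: 7119/186577 + I*√24235/166797 ≈ 0.038156 + 0.00093333*I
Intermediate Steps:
M = I*√24235 (M = √(-24235) = I*√24235 ≈ 155.68*I)
U = -14238
U/Z + M/166797 = -14238/(-373154) + (I*√24235)/166797 = -14238*(-1/373154) + (I*√24235)*(1/166797) = 7119/186577 + I*√24235/166797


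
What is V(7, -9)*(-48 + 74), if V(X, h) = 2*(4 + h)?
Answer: -260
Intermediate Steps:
V(X, h) = 8 + 2*h
V(7, -9)*(-48 + 74) = (8 + 2*(-9))*(-48 + 74) = (8 - 18)*26 = -10*26 = -260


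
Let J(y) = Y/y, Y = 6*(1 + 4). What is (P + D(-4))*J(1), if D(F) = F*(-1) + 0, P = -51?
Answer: -1410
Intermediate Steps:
Y = 30 (Y = 6*5 = 30)
J(y) = 30/y
D(F) = -F (D(F) = -F + 0 = -F)
(P + D(-4))*J(1) = (-51 - 1*(-4))*(30/1) = (-51 + 4)*(30*1) = -47*30 = -1410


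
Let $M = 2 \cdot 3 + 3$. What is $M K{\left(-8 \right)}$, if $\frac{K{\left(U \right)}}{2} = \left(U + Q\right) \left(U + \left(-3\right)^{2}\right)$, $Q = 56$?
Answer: $864$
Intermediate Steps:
$K{\left(U \right)} = 2 \left(9 + U\right) \left(56 + U\right)$ ($K{\left(U \right)} = 2 \left(U + 56\right) \left(U + \left(-3\right)^{2}\right) = 2 \left(56 + U\right) \left(U + 9\right) = 2 \left(56 + U\right) \left(9 + U\right) = 2 \left(9 + U\right) \left(56 + U\right)$)
$M = 9$ ($M = 6 + 3 = 9$)
$M K{\left(-8 \right)} = 9 \left(1008 + 2 \left(-8\right)^{2} + 130 \left(-8\right)\right) = 9 \left(1008 + 2 \cdot 64 - 1040\right) = 9 \left(1008 + 128 - 1040\right) = 9 \cdot 96 = 864$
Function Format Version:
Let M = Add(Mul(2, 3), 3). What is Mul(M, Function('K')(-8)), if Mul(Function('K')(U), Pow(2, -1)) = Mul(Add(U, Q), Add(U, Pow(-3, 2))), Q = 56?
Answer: 864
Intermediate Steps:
Function('K')(U) = Mul(2, Add(9, U), Add(56, U)) (Function('K')(U) = Mul(2, Mul(Add(U, 56), Add(U, Pow(-3, 2)))) = Mul(2, Mul(Add(56, U), Add(U, 9))) = Mul(2, Mul(Add(56, U), Add(9, U))) = Mul(2, Mul(Add(9, U), Add(56, U))) = Mul(2, Add(9, U), Add(56, U)))
M = 9 (M = Add(6, 3) = 9)
Mul(M, Function('K')(-8)) = Mul(9, Add(1008, Mul(2, Pow(-8, 2)), Mul(130, -8))) = Mul(9, Add(1008, Mul(2, 64), -1040)) = Mul(9, Add(1008, 128, -1040)) = Mul(9, 96) = 864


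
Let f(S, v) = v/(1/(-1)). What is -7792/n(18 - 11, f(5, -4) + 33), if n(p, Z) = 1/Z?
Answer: -288304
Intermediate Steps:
f(S, v) = -v (f(S, v) = v/(-1) = v*(-1) = -v)
-7792/n(18 - 11, f(5, -4) + 33) = -7792/(1/(-1*(-4) + 33)) = -7792/(1/(4 + 33)) = -7792/(1/37) = -7792/1/37 = -7792*37 = -288304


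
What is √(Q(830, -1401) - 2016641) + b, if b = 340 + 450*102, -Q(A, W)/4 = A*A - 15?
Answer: 46240 + I*√4772181 ≈ 46240.0 + 2184.5*I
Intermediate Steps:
Q(A, W) = 60 - 4*A² (Q(A, W) = -4*(A*A - 15) = -4*(A² - 15) = -4*(-15 + A²) = 60 - 4*A²)
b = 46240 (b = 340 + 45900 = 46240)
√(Q(830, -1401) - 2016641) + b = √((60 - 4*830²) - 2016641) + 46240 = √((60 - 4*688900) - 2016641) + 46240 = √((60 - 2755600) - 2016641) + 46240 = √(-2755540 - 2016641) + 46240 = √(-4772181) + 46240 = I*√4772181 + 46240 = 46240 + I*√4772181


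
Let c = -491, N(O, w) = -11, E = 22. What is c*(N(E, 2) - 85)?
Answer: 47136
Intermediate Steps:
c*(N(E, 2) - 85) = -491*(-11 - 85) = -491*(-96) = 47136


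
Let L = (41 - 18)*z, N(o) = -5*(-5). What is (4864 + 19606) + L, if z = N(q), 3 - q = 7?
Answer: 25045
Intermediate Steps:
q = -4 (q = 3 - 1*7 = 3 - 7 = -4)
N(o) = 25
z = 25
L = 575 (L = (41 - 18)*25 = 23*25 = 575)
(4864 + 19606) + L = (4864 + 19606) + 575 = 24470 + 575 = 25045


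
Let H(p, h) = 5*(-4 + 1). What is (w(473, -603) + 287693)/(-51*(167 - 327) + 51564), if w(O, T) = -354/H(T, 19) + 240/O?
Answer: 680450959/141247260 ≈ 4.8174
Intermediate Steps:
H(p, h) = -15 (H(p, h) = 5*(-3) = -15)
w(O, T) = 118/5 + 240/O (w(O, T) = -354/(-15) + 240/O = -354*(-1/15) + 240/O = 118/5 + 240/O)
(w(473, -603) + 287693)/(-51*(167 - 327) + 51564) = ((118/5 + 240/473) + 287693)/(-51*(167 - 327) + 51564) = ((118/5 + 240*(1/473)) + 287693)/(-51*(-160) + 51564) = ((118/5 + 240/473) + 287693)/(8160 + 51564) = (57014/2365 + 287693)/59724 = (680450959/2365)*(1/59724) = 680450959/141247260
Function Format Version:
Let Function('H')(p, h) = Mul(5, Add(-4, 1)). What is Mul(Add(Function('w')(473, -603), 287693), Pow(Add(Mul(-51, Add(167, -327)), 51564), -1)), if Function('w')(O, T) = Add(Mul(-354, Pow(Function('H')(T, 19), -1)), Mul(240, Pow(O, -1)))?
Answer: Rational(680450959, 141247260) ≈ 4.8174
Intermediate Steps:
Function('H')(p, h) = -15 (Function('H')(p, h) = Mul(5, -3) = -15)
Function('w')(O, T) = Add(Rational(118, 5), Mul(240, Pow(O, -1))) (Function('w')(O, T) = Add(Mul(-354, Pow(-15, -1)), Mul(240, Pow(O, -1))) = Add(Mul(-354, Rational(-1, 15)), Mul(240, Pow(O, -1))) = Add(Rational(118, 5), Mul(240, Pow(O, -1))))
Mul(Add(Function('w')(473, -603), 287693), Pow(Add(Mul(-51, Add(167, -327)), 51564), -1)) = Mul(Add(Add(Rational(118, 5), Mul(240, Pow(473, -1))), 287693), Pow(Add(Mul(-51, Add(167, -327)), 51564), -1)) = Mul(Add(Add(Rational(118, 5), Mul(240, Rational(1, 473))), 287693), Pow(Add(Mul(-51, -160), 51564), -1)) = Mul(Add(Add(Rational(118, 5), Rational(240, 473)), 287693), Pow(Add(8160, 51564), -1)) = Mul(Add(Rational(57014, 2365), 287693), Pow(59724, -1)) = Mul(Rational(680450959, 2365), Rational(1, 59724)) = Rational(680450959, 141247260)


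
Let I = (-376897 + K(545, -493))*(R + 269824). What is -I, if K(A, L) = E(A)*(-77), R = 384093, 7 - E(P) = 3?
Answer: 246660761985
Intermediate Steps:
E(P) = 4 (E(P) = 7 - 1*3 = 7 - 3 = 4)
K(A, L) = -308 (K(A, L) = 4*(-77) = -308)
I = -246660761985 (I = (-376897 - 308)*(384093 + 269824) = -377205*653917 = -246660761985)
-I = -1*(-246660761985) = 246660761985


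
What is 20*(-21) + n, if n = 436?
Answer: 16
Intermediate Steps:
20*(-21) + n = 20*(-21) + 436 = -420 + 436 = 16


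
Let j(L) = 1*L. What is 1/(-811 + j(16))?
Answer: -1/795 ≈ -0.0012579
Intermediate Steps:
j(L) = L
1/(-811 + j(16)) = 1/(-811 + 16) = 1/(-795) = -1/795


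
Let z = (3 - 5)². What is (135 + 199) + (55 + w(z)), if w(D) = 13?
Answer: 402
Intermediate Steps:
z = 4 (z = (-2)² = 4)
(135 + 199) + (55 + w(z)) = (135 + 199) + (55 + 13) = 334 + 68 = 402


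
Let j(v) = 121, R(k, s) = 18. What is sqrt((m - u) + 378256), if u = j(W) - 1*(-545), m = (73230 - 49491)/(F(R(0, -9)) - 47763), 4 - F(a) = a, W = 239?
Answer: sqrt(861901556274907)/47777 ≈ 614.48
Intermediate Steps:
F(a) = 4 - a
m = -23739/47777 (m = (73230 - 49491)/((4 - 1*18) - 47763) = 23739/((4 - 18) - 47763) = 23739/(-14 - 47763) = 23739/(-47777) = 23739*(-1/47777) = -23739/47777 ≈ -0.49687)
u = 666 (u = 121 - 1*(-545) = 121 + 545 = 666)
sqrt((m - u) + 378256) = sqrt((-23739/47777 - 1*666) + 378256) = sqrt((-23739/47777 - 666) + 378256) = sqrt(-31843221/47777 + 378256) = sqrt(18040093691/47777) = sqrt(861901556274907)/47777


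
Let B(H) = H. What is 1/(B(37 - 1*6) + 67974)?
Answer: 1/68005 ≈ 1.4705e-5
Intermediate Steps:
1/(B(37 - 1*6) + 67974) = 1/((37 - 1*6) + 67974) = 1/((37 - 6) + 67974) = 1/(31 + 67974) = 1/68005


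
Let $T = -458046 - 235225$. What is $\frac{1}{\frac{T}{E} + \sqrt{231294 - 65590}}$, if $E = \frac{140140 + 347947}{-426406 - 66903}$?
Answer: $\frac{166924203708297293}{116961787972079745678545} - \frac{476457839138 \sqrt{41426}}{116961787972079745678545} \approx 1.4263 \cdot 10^{-6}$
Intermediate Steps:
$E = - \frac{488087}{493309}$ ($E = \frac{488087}{-493309} = 488087 \left(- \frac{1}{493309}\right) = - \frac{488087}{493309} \approx -0.98941$)
$T = -693271$ ($T = -458046 - 235225 = -693271$)
$\frac{1}{\frac{T}{E} + \sqrt{231294 - 65590}} = \frac{1}{- \frac{693271}{- \frac{488087}{493309}} + \sqrt{231294 - 65590}} = \frac{1}{\left(-693271\right) \left(- \frac{493309}{488087}\right) + \sqrt{165704}} = \frac{1}{\frac{341996823739}{488087} + 2 \sqrt{41426}}$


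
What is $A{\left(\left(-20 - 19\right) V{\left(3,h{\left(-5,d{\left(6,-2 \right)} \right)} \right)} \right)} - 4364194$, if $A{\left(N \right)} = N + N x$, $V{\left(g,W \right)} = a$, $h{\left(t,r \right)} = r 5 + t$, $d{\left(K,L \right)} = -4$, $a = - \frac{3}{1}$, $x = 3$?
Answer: $-4363726$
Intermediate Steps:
$a = -3$ ($a = \left(-3\right) 1 = -3$)
$h{\left(t,r \right)} = t + 5 r$ ($h{\left(t,r \right)} = 5 r + t = t + 5 r$)
$V{\left(g,W \right)} = -3$
$A{\left(N \right)} = 4 N$ ($A{\left(N \right)} = N + N 3 = N + 3 N = 4 N$)
$A{\left(\left(-20 - 19\right) V{\left(3,h{\left(-5,d{\left(6,-2 \right)} \right)} \right)} \right)} - 4364194 = 4 \left(-20 - 19\right) \left(-3\right) - 4364194 = 4 \left(\left(-39\right) \left(-3\right)\right) - 4364194 = 4 \cdot 117 - 4364194 = 468 - 4364194 = -4363726$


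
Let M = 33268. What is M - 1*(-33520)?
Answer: 66788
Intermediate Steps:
M - 1*(-33520) = 33268 - 1*(-33520) = 33268 + 33520 = 66788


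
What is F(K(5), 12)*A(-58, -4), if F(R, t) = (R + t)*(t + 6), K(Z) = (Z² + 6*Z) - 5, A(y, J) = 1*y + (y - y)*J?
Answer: -64728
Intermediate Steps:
A(y, J) = y (A(y, J) = y + 0*J = y + 0 = y)
K(Z) = -5 + Z² + 6*Z
F(R, t) = (6 + t)*(R + t) (F(R, t) = (R + t)*(6 + t) = (6 + t)*(R + t))
F(K(5), 12)*A(-58, -4) = (12² + 6*(-5 + 5² + 6*5) + 6*12 + (-5 + 5² + 6*5)*12)*(-58) = (144 + 6*(-5 + 25 + 30) + 72 + (-5 + 25 + 30)*12)*(-58) = (144 + 6*50 + 72 + 50*12)*(-58) = (144 + 300 + 72 + 600)*(-58) = 1116*(-58) = -64728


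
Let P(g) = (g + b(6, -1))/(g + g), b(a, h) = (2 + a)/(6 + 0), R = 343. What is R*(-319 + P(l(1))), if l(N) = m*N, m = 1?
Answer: -654101/6 ≈ -1.0902e+5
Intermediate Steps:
l(N) = N (l(N) = 1*N = N)
b(a, h) = 1/3 + a/6 (b(a, h) = (2 + a)/6 = (2 + a)*(1/6) = 1/3 + a/6)
P(g) = (4/3 + g)/(2*g) (P(g) = (g + (1/3 + (1/6)*6))/(g + g) = (g + (1/3 + 1))/((2*g)) = (g + 4/3)*(1/(2*g)) = (4/3 + g)*(1/(2*g)) = (4/3 + g)/(2*g))
R*(-319 + P(l(1))) = 343*(-319 + (1/6)*(4 + 3*1)/1) = 343*(-319 + (1/6)*1*(4 + 3)) = 343*(-319 + (1/6)*1*7) = 343*(-319 + 7/6) = 343*(-1907/6) = -654101/6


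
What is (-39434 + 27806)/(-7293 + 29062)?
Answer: -11628/21769 ≈ -0.53415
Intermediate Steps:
(-39434 + 27806)/(-7293 + 29062) = -11628/21769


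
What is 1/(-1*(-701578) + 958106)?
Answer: 1/1659684 ≈ 6.0252e-7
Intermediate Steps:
1/(-1*(-701578) + 958106) = 1/(701578 + 958106) = 1/1659684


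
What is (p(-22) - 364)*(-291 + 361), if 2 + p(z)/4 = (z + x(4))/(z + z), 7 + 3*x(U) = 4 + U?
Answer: -854770/33 ≈ -25902.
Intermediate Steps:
x(U) = -1 + U/3 (x(U) = -7/3 + (4 + U)/3 = -7/3 + (4/3 + U/3) = -1 + U/3)
p(z) = -8 + 2*(⅓ + z)/z (p(z) = -8 + 4*((z + (-1 + (⅓)*4))/(z + z)) = -8 + 4*((z + (-1 + 4/3))/((2*z))) = -8 + 4*((z + ⅓)*(1/(2*z))) = -8 + 4*((⅓ + z)*(1/(2*z))) = -8 + 4*((⅓ + z)/(2*z)) = -8 + 2*(⅓ + z)/z)
(p(-22) - 364)*(-291 + 361) = ((-6 + (⅔)/(-22)) - 364)*(-291 + 361) = ((-6 + (⅔)*(-1/22)) - 364)*70 = ((-6 - 1/33) - 364)*70 = (-199/33 - 364)*70 = -12211/33*70 = -854770/33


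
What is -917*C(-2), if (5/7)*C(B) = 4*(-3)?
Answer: 77028/5 ≈ 15406.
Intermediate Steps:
C(B) = -84/5 (C(B) = 7*(4*(-3))/5 = (7/5)*(-12) = -84/5)
-917*C(-2) = -917*(-84/5) = 77028/5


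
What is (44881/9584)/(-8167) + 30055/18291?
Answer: 2351659910669/1431682809648 ≈ 1.6426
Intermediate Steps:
(44881/9584)/(-8167) + 30055/18291 = (44881*(1/9584))*(-1/8167) + 30055*(1/18291) = (44881/9584)*(-1/8167) + 30055/18291 = -44881/78272528 + 30055/18291 = 2351659910669/1431682809648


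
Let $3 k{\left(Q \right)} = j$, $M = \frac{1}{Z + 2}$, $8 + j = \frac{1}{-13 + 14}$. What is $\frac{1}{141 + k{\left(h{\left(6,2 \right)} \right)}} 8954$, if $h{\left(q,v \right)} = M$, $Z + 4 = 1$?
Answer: $\frac{13431}{208} \approx 64.572$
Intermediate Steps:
$Z = -3$ ($Z = -4 + 1 = -3$)
$j = -7$ ($j = -8 + \frac{1}{-13 + 14} = -8 + 1^{-1} = -8 + 1 = -7$)
$M = -1$ ($M = \frac{1}{-3 + 2} = \frac{1}{-1} = -1$)
$h{\left(q,v \right)} = -1$
$k{\left(Q \right)} = - \frac{7}{3}$ ($k{\left(Q \right)} = \frac{1}{3} \left(-7\right) = - \frac{7}{3}$)
$\frac{1}{141 + k{\left(h{\left(6,2 \right)} \right)}} 8954 = \frac{1}{141 - \frac{7}{3}} \cdot 8954 = \frac{1}{\frac{416}{3}} \cdot 8954 = \frac{3}{416} \cdot 8954 = \frac{13431}{208}$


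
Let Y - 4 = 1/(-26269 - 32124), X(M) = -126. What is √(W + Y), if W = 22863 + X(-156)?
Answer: 2*√19385238243579/58393 ≈ 150.80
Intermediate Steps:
W = 22737 (W = 22863 - 126 = 22737)
Y = 233571/58393 (Y = 4 + 1/(-26269 - 32124) = 4 + 1/(-58393) = 4 - 1/58393 = 233571/58393 ≈ 4.0000)
√(W + Y) = √(22737 + 233571/58393) = √(1327915212/58393) = 2*√19385238243579/58393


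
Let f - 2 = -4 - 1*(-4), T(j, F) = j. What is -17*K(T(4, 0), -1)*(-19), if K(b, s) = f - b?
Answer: -646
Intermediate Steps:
f = 2 (f = 2 + (-4 - 1*(-4)) = 2 + (-4 + 4) = 2 + 0 = 2)
K(b, s) = 2 - b
-17*K(T(4, 0), -1)*(-19) = -17*(2 - 1*4)*(-19) = -17*(2 - 4)*(-19) = -17*(-2)*(-19) = 34*(-19) = -646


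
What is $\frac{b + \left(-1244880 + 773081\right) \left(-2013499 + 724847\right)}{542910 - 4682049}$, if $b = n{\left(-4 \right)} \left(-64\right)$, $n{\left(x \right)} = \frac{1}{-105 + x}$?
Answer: $- \frac{22090111673132}{150388717} \approx -1.4689 \cdot 10^{5}$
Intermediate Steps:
$b = \frac{64}{109}$ ($b = \frac{1}{-105 - 4} \left(-64\right) = \frac{1}{-109} \left(-64\right) = \left(- \frac{1}{109}\right) \left(-64\right) = \frac{64}{109} \approx 0.58716$)
$\frac{b + \left(-1244880 + 773081\right) \left(-2013499 + 724847\right)}{542910 - 4682049} = \frac{\frac{64}{109} + \left(-1244880 + 773081\right) \left(-2013499 + 724847\right)}{542910 - 4682049} = \frac{\frac{64}{109} - -607984724948}{-4139139} = \left(\frac{64}{109} + 607984724948\right) \left(- \frac{1}{4139139}\right) = \frac{66270335019396}{109} \left(- \frac{1}{4139139}\right) = - \frac{22090111673132}{150388717}$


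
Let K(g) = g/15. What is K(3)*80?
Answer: 16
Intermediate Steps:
K(g) = g/15 (K(g) = g*(1/15) = g/15)
K(3)*80 = ((1/15)*3)*80 = (1/5)*80 = 16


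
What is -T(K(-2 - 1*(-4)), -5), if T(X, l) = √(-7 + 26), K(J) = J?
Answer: -√19 ≈ -4.3589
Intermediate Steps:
T(X, l) = √19
-T(K(-2 - 1*(-4)), -5) = -√19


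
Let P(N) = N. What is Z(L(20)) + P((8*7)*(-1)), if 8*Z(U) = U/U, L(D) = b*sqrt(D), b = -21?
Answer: -447/8 ≈ -55.875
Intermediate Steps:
L(D) = -21*sqrt(D)
Z(U) = 1/8 (Z(U) = (U/U)/8 = (1/8)*1 = 1/8)
Z(L(20)) + P((8*7)*(-1)) = 1/8 + (8*7)*(-1) = 1/8 + 56*(-1) = 1/8 - 56 = -447/8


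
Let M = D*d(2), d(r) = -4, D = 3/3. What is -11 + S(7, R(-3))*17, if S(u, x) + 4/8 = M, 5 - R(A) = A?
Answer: -175/2 ≈ -87.500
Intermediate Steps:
D = 1 (D = 3*(1/3) = 1)
R(A) = 5 - A
M = -4 (M = 1*(-4) = -4)
S(u, x) = -9/2 (S(u, x) = -1/2 - 4 = -9/2)
-11 + S(7, R(-3))*17 = -11 - 9/2*17 = -11 - 153/2 = -175/2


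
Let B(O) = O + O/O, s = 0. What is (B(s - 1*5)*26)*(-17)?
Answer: 1768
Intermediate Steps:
B(O) = 1 + O (B(O) = O + 1 = 1 + O)
(B(s - 1*5)*26)*(-17) = ((1 + (0 - 1*5))*26)*(-17) = ((1 + (0 - 5))*26)*(-17) = ((1 - 5)*26)*(-17) = -4*26*(-17) = -104*(-17) = 1768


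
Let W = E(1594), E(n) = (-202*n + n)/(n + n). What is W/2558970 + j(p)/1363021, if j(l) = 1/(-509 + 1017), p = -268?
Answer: -5798759597/147655696914330 ≈ -3.9272e-5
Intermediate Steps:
E(n) = -201/2 (E(n) = (-201*n)/((2*n)) = (-201*n)*(1/(2*n)) = -201/2)
W = -201/2 ≈ -100.50
j(l) = 1/508
W/2558970 + j(p)/1363021 = -201/2/2558970 + (1/508)/1363021 = -201/2*1/2558970 + (1/508)*(1/1363021) = -67/1705980 + 1/692414668 = -5798759597/147655696914330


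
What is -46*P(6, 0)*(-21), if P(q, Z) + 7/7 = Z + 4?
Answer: 2898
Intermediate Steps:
P(q, Z) = 3 + Z (P(q, Z) = -1 + (Z + 4) = -1 + (4 + Z) = 3 + Z)
-46*P(6, 0)*(-21) = -46*(3 + 0)*(-21) = -46*3*(-21) = -138*(-21) = 2898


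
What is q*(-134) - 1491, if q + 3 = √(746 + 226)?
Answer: -1089 - 2412*√3 ≈ -5266.7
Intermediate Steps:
q = -3 + 18*√3 (q = -3 + √(746 + 226) = -3 + √972 = -3 + 18*√3 ≈ 28.177)
q*(-134) - 1491 = (-3 + 18*√3)*(-134) - 1491 = (402 - 2412*√3) - 1491 = -1089 - 2412*√3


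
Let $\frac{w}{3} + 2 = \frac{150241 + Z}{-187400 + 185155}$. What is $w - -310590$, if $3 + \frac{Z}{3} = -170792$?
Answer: $\frac{698347512}{2245} \approx 3.1107 \cdot 10^{5}$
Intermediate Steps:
$Z = -512385$ ($Z = -9 + 3 \left(-170792\right) = -9 - 512376 = -512385$)
$w = \frac{1072962}{2245}$ ($w = -6 + 3 \frac{150241 - 512385}{-187400 + 185155} = -6 + 3 \left(- \frac{362144}{-2245}\right) = -6 + 3 \left(\left(-362144\right) \left(- \frac{1}{2245}\right)\right) = -6 + 3 \cdot \frac{362144}{2245} = -6 + \frac{1086432}{2245} = \frac{1072962}{2245} \approx 477.93$)
$w - -310590 = \frac{1072962}{2245} - -310590 = \frac{1072962}{2245} + 310590 = \frac{698347512}{2245}$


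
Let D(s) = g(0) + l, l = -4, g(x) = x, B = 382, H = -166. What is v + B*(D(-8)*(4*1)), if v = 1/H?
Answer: -1014593/166 ≈ -6112.0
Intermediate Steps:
D(s) = -4 (D(s) = 0 - 4 = -4)
v = -1/166 (v = 1/(-166) = -1/166 ≈ -0.0060241)
v + B*(D(-8)*(4*1)) = -1/166 + 382*(-16) = -1/166 - 6112 = -1014593/166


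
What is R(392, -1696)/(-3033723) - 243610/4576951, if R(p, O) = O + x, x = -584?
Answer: -242869937250/4628400506191 ≈ -0.052474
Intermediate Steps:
R(p, O) = -584 + O (R(p, O) = O - 584 = -584 + O)
R(392, -1696)/(-3033723) - 243610/4576951 = (-584 - 1696)/(-3033723) - 243610/4576951 = -2280*(-1/3033723) - 243610*1/4576951 = 760/1011241 - 243610/4576951 = -242869937250/4628400506191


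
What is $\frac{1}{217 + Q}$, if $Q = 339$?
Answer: $\frac{1}{556} \approx 0.0017986$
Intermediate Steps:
$\frac{1}{217 + Q} = \frac{1}{217 + 339} = \frac{1}{556}$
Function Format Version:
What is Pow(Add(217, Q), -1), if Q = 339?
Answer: Rational(1, 556) ≈ 0.0017986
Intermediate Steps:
Pow(Add(217, Q), -1) = Pow(Add(217, 339), -1) = Pow(556, -1) = Rational(1, 556)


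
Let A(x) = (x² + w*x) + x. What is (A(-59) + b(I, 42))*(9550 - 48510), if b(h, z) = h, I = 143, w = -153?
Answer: -490584320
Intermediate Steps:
A(x) = x² - 152*x (A(x) = (x² - 153*x) + x = x² - 152*x)
(A(-59) + b(I, 42))*(9550 - 48510) = (-59*(-152 - 59) + 143)*(9550 - 48510) = (-59*(-211) + 143)*(-38960) = (12449 + 143)*(-38960) = 12592*(-38960) = -490584320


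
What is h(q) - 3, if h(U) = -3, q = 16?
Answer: -6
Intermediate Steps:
h(q) - 3 = -3 - 3 = -6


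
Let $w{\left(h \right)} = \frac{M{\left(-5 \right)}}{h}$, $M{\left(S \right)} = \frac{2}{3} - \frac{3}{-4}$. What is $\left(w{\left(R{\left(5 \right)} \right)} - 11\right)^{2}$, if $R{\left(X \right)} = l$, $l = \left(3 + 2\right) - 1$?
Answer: $\frac{261121}{2304} \approx 113.33$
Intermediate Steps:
$M{\left(S \right)} = \frac{17}{12}$ ($M{\left(S \right)} = 2 \cdot \frac{1}{3} - - \frac{3}{4} = \frac{2}{3} + \frac{3}{4} = \frac{17}{12}$)
$l = 4$ ($l = 5 - 1 = 4$)
$R{\left(X \right)} = 4$
$w{\left(h \right)} = \frac{17}{12 h}$
$\left(w{\left(R{\left(5 \right)} \right)} - 11\right)^{2} = \left(\frac{17}{12 \cdot 4} - 11\right)^{2} = \left(\frac{17}{12} \cdot \frac{1}{4} - 11\right)^{2} = \left(\frac{17}{48} - 11\right)^{2} = \left(- \frac{511}{48}\right)^{2} = \frac{261121}{2304}$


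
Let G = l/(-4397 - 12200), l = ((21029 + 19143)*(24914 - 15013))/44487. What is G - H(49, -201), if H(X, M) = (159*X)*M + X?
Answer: 1156214035188166/738350739 ≈ 1.5659e+6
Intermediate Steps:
H(X, M) = X + 159*M*X (H(X, M) = 159*M*X + X = X + 159*M*X)
l = 397742972/44487 (l = (40172*9901)*(1/44487) = 397742972*(1/44487) = 397742972/44487 ≈ 8940.7)
G = -397742972/738350739 (G = 397742972/(44487*(-4397 - 12200)) = (397742972/44487)/(-16597) = (397742972/44487)*(-1/16597) = -397742972/738350739 ≈ -0.53869)
G - H(49, -201) = -397742972/738350739 - 49*(1 + 159*(-201)) = -397742972/738350739 - 49*(1 - 31959) = -397742972/738350739 - 49*(-31958) = -397742972/738350739 - 1*(-1565942) = -397742972/738350739 + 1565942 = 1156214035188166/738350739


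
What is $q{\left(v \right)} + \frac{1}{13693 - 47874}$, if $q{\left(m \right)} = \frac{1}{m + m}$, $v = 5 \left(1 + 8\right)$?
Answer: $\frac{34091}{3076290} \approx 0.011082$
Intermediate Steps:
$v = 45$ ($v = 5 \cdot 9 = 45$)
$q{\left(m \right)} = \frac{1}{2 m}$
$q{\left(v \right)} + \frac{1}{13693 - 47874} = \frac{1}{2 \cdot 45} + \frac{1}{13693 - 47874} = \frac{1}{2} \cdot \frac{1}{45} + \frac{1}{-34181} = \frac{1}{90} - \frac{1}{34181} = \frac{34091}{3076290}$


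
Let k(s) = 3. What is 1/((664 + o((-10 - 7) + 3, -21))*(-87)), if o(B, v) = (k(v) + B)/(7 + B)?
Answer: -7/405333 ≈ -1.7270e-5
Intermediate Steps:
o(B, v) = (3 + B)/(7 + B)
1/((664 + o((-10 - 7) + 3, -21))*(-87)) = 1/((664 + (3 + ((-10 - 7) + 3))/(7 + ((-10 - 7) + 3)))*(-87)) = -1/87/(664 + (3 + (-17 + 3))/(7 + (-17 + 3))) = -1/87/(664 + (3 - 14)/(7 - 14)) = -1/87/(664 - 11/(-7)) = -1/87/(664 - 1/7*(-11)) = -1/87/(664 + 11/7) = -1/87/(4659/7) = (7/4659)*(-1/87) = -7/405333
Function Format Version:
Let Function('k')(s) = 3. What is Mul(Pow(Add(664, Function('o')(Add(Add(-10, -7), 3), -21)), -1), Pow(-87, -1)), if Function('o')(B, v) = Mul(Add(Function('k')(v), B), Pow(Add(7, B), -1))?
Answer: Rational(-7, 405333) ≈ -1.7270e-5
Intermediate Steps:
Function('o')(B, v) = Mul(Pow(Add(7, B), -1), Add(3, B)) (Function('o')(B, v) = Mul(Add(3, B), Pow(Add(7, B), -1)) = Mul(Pow(Add(7, B), -1), Add(3, B)))
Mul(Pow(Add(664, Function('o')(Add(Add(-10, -7), 3), -21)), -1), Pow(-87, -1)) = Mul(Pow(Add(664, Mul(Pow(Add(7, Add(Add(-10, -7), 3)), -1), Add(3, Add(Add(-10, -7), 3)))), -1), Pow(-87, -1)) = Mul(Pow(Add(664, Mul(Pow(Add(7, Add(-17, 3)), -1), Add(3, Add(-17, 3)))), -1), Rational(-1, 87)) = Mul(Pow(Add(664, Mul(Pow(Add(7, -14), -1), Add(3, -14))), -1), Rational(-1, 87)) = Mul(Pow(Add(664, Mul(Pow(-7, -1), -11)), -1), Rational(-1, 87)) = Mul(Pow(Add(664, Mul(Rational(-1, 7), -11)), -1), Rational(-1, 87)) = Mul(Pow(Add(664, Rational(11, 7)), -1), Rational(-1, 87)) = Mul(Pow(Rational(4659, 7), -1), Rational(-1, 87)) = Mul(Rational(7, 4659), Rational(-1, 87)) = Rational(-7, 405333)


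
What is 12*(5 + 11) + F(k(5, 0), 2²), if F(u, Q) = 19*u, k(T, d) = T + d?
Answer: 287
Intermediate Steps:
12*(5 + 11) + F(k(5, 0), 2²) = 12*(5 + 11) + 19*(5 + 0) = 12*16 + 19*5 = 192 + 95 = 287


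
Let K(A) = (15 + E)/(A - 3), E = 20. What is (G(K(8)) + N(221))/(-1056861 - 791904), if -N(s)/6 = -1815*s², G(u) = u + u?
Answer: -531878504/1848765 ≈ -287.69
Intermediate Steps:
K(A) = 35/(-3 + A) (K(A) = (15 + 20)/(A - 3) = 35/(-3 + A))
G(u) = 2*u
N(s) = 10890*s² (N(s) = -(-10890)*s² = 10890*s²)
(G(K(8)) + N(221))/(-1056861 - 791904) = (2*(35/(-3 + 8)) + 10890*221²)/(-1056861 - 791904) = (2*(35/5) + 10890*48841)/(-1848765) = (2*(35*(⅕)) + 531878490)*(-1/1848765) = (2*7 + 531878490)*(-1/1848765) = (14 + 531878490)*(-1/1848765) = 531878504*(-1/1848765) = -531878504/1848765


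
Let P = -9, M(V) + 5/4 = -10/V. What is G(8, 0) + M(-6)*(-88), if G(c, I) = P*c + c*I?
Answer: -326/3 ≈ -108.67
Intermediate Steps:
M(V) = -5/4 - 10/V
G(c, I) = -9*c + I*c (G(c, I) = -9*c + c*I = -9*c + I*c)
G(8, 0) + M(-6)*(-88) = 8*(-9 + 0) + (-5/4 - 10/(-6))*(-88) = 8*(-9) + (-5/4 - 10*(-⅙))*(-88) = -72 + (-5/4 + 5/3)*(-88) = -72 + (5/12)*(-88) = -72 - 110/3 = -326/3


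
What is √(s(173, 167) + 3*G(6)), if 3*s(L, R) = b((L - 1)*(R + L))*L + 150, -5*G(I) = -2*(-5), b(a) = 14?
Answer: √7662/3 ≈ 29.178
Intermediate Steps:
G(I) = -2 (G(I) = -(-2)*(-5)/5 = -⅕*10 = -2)
s(L, R) = 50 + 14*L/3 (s(L, R) = (14*L + 150)/3 = (150 + 14*L)/3 = 50 + 14*L/3)
√(s(173, 167) + 3*G(6)) = √((50 + (14/3)*173) + 3*(-2)) = √((50 + 2422/3) - 6) = √(2572/3 - 6) = √(2554/3) = √7662/3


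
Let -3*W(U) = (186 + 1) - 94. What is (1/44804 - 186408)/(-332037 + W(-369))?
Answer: 8351824031/14877974672 ≈ 0.56135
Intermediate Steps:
W(U) = -31 (W(U) = -((186 + 1) - 94)/3 = -(187 - 94)/3 = -1/3*93 = -31)
(1/44804 - 186408)/(-332037 + W(-369)) = (1/44804 - 186408)/(-332037 - 31) = (1/44804 - 186408)/(-332068) = -8351824031/44804*(-1/332068) = 8351824031/14877974672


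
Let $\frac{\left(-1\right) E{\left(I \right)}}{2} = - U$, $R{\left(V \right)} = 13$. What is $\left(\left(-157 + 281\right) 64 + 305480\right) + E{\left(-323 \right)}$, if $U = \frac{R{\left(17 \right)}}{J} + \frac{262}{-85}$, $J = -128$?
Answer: $\frac{1704948399}{5440} \approx 3.1341 \cdot 10^{5}$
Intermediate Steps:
$U = - \frac{34641}{10880}$ ($U = \frac{13}{-128} + \frac{262}{-85} = 13 \left(- \frac{1}{128}\right) + 262 \left(- \frac{1}{85}\right) = - \frac{13}{128} - \frac{262}{85} = - \frac{34641}{10880} \approx -3.1839$)
$E{\left(I \right)} = - \frac{34641}{5440}$ ($E{\left(I \right)} = - 2 \left(\left(-1\right) \left(- \frac{34641}{10880}\right)\right) = \left(-2\right) \frac{34641}{10880} = - \frac{34641}{5440}$)
$\left(\left(-157 + 281\right) 64 + 305480\right) + E{\left(-323 \right)} = \left(\left(-157 + 281\right) 64 + 305480\right) - \frac{34641}{5440} = \left(124 \cdot 64 + 305480\right) - \frac{34641}{5440} = \left(7936 + 305480\right) - \frac{34641}{5440} = 313416 - \frac{34641}{5440} = \frac{1704948399}{5440}$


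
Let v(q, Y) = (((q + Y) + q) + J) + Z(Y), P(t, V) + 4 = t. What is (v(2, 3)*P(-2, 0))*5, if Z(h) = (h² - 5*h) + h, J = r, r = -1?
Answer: -90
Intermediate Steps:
P(t, V) = -4 + t
J = -1
Z(h) = h² - 4*h
v(q, Y) = -1 + Y + 2*q + Y*(-4 + Y) (v(q, Y) = (((q + Y) + q) - 1) + Y*(-4 + Y) = (((Y + q) + q) - 1) + Y*(-4 + Y) = ((Y + 2*q) - 1) + Y*(-4 + Y) = (-1 + Y + 2*q) + Y*(-4 + Y) = -1 + Y + 2*q + Y*(-4 + Y))
(v(2, 3)*P(-2, 0))*5 = ((-1 + 3 + 2*2 + 3*(-4 + 3))*(-4 - 2))*5 = ((-1 + 3 + 4 + 3*(-1))*(-6))*5 = ((-1 + 3 + 4 - 3)*(-6))*5 = (3*(-6))*5 = -18*5 = -90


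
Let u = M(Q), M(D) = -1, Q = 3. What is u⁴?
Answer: 1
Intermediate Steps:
u = -1
u⁴ = (-1)⁴ = 1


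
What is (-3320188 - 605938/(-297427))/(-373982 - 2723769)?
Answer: 987512950338/921354786677 ≈ 1.0718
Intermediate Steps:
(-3320188 - 605938/(-297427))/(-373982 - 2723769) = (-3320188 - 605938*(-1/297427))/(-3097751) = (-3320188 + 605938/297427)*(-1/3097751) = -987512950338/297427*(-1/3097751) = 987512950338/921354786677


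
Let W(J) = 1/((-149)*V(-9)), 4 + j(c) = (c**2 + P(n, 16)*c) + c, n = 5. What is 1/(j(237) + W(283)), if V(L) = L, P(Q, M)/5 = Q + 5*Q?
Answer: 1341/123307633 ≈ 1.0875e-5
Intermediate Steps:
P(Q, M) = 30*Q (P(Q, M) = 5*(Q + 5*Q) = 5*(6*Q) = 30*Q)
j(c) = -4 + c**2 + 151*c (j(c) = -4 + ((c**2 + (30*5)*c) + c) = -4 + ((c**2 + 150*c) + c) = -4 + (c**2 + 151*c) = -4 + c**2 + 151*c)
W(J) = 1/1341 (W(J) = 1/(-149*(-9)) = -1/149*(-1/9) = 1/1341)
1/(j(237) + W(283)) = 1/((-4 + 237**2 + 151*237) + 1/1341) = 1/((-4 + 56169 + 35787) + 1/1341) = 1/(91952 + 1/1341) = 1/(123307633/1341) = 1341/123307633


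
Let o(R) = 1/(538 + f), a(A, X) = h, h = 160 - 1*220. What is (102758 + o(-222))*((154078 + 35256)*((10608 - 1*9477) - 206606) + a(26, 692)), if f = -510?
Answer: -55966922869752375/14 ≈ -3.9976e+15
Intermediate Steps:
h = -60 (h = 160 - 220 = -60)
a(A, X) = -60
o(R) = 1/28 (o(R) = 1/(538 - 510) = 1/28)
(102758 + o(-222))*((154078 + 35256)*((10608 - 1*9477) - 206606) + a(26, 692)) = (102758 + 1/28)*((154078 + 35256)*((10608 - 1*9477) - 206606) - 60) = 2877225*(189334*((10608 - 9477) - 206606) - 60)/28 = 2877225*(189334*(1131 - 206606) - 60)/28 = 2877225*(189334*(-205475) - 60)/28 = 2877225*(-38903403650 - 60)/28 = (2877225/28)*(-38903403710) = -55966922869752375/14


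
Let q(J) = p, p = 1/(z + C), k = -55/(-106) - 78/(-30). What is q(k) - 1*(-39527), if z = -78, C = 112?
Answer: 1343919/34 ≈ 39527.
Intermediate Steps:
k = 1653/530 (k = -55*(-1/106) - 78*(-1/30) = 55/106 + 13/5 = 1653/530 ≈ 3.1189)
p = 1/34 (p = 1/(-78 + 112) = 1/34 ≈ 0.029412)
q(J) = 1/34
q(k) - 1*(-39527) = 1/34 - 1*(-39527) = 1/34 + 39527 = 1343919/34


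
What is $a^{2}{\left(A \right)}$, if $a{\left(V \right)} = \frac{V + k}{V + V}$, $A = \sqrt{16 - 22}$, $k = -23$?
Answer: $- \frac{523}{24} + \frac{23 i \sqrt{6}}{12} \approx -21.792 + 4.6949 i$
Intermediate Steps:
$A = i \sqrt{6}$ ($A = \sqrt{-6} = i \sqrt{6} \approx 2.4495 i$)
$a{\left(V \right)} = \frac{-23 + V}{2 V}$ ($a{\left(V \right)} = \frac{V - 23}{V + V} = \frac{-23 + V}{2 V}$)
$a^{2}{\left(A \right)} = \left(\frac{-23 + i \sqrt{6}}{2 i \sqrt{6}}\right)^{2} = \left(\frac{- \frac{i \sqrt{6}}{6} \left(-23 + i \sqrt{6}\right)}{2}\right)^{2} = \left(- \frac{i \sqrt{6} \left(-23 + i \sqrt{6}\right)}{12}\right)^{2} = - \frac{\left(-23 + i \sqrt{6}\right)^{2}}{24}$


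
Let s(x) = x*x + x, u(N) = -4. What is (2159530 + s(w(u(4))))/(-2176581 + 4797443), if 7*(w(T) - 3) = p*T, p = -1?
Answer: 52908885/64211119 ≈ 0.82398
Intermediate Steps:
w(T) = 3 - T/7 (w(T) = 3 + (-T)/7 = 3 - T/7)
s(x) = x + x² (s(x) = x² + x = x + x²)
(2159530 + s(w(u(4))))/(-2176581 + 4797443) = (2159530 + (3 - ⅐*(-4))*(1 + (3 - ⅐*(-4))))/(-2176581 + 4797443) = (2159530 + (3 + 4/7)*(1 + (3 + 4/7)))/2620862 = (2159530 + 25*(1 + 25/7)/7)*(1/2620862) = (2159530 + (25/7)*(32/7))*(1/2620862) = (2159530 + 800/49)*(1/2620862) = (105817770/49)*(1/2620862) = 52908885/64211119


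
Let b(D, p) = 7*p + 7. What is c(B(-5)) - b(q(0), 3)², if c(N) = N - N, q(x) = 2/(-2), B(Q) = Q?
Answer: -784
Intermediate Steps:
q(x) = -1 (q(x) = 2*(-½) = -1)
b(D, p) = 7 + 7*p
c(N) = 0
c(B(-5)) - b(q(0), 3)² = 0 - (7 + 7*3)² = 0 - (7 + 21)² = 0 - 1*28² = 0 - 1*784 = 0 - 784 = -784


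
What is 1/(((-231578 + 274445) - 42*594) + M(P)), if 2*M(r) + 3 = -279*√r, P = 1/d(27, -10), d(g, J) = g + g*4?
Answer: 59725/1070122207 + 31*√15/3210366621 ≈ 5.5849e-5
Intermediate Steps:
d(g, J) = 5*g (d(g, J) = g + 4*g = 5*g)
P = 1/135 (P = 1/(5*27) = 1/135 ≈ 0.0074074)
M(r) = -3/2 - 279*√r/2 (M(r) = -3/2 + (-279*√r)/2 = -3/2 - 279*√r/2)
1/(((-231578 + 274445) - 42*594) + M(P)) = 1/(((-231578 + 274445) - 42*594) + (-3/2 - 31*√15/10)) = 1/((42867 - 24948) + (-3/2 - 31*√15/10)) = 1/(17919 + (-3/2 - 31*√15/10)) = 1/(35835/2 - 31*√15/10)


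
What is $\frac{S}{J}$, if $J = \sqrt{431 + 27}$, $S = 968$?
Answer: $\frac{484 \sqrt{458}}{229} \approx 45.232$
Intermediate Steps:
$J = \sqrt{458} \approx 21.401$
$\frac{S}{J} = \frac{968}{\sqrt{458}} = 968 \frac{\sqrt{458}}{458} = \frac{484 \sqrt{458}}{229}$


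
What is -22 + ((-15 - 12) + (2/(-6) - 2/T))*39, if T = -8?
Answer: -4313/4 ≈ -1078.3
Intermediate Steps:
-22 + ((-15 - 12) + (2/(-6) - 2/T))*39 = -22 + ((-15 - 12) + (2/(-6) - 2/(-8)))*39 = -22 + (-27 + (2*(-⅙) - 2*(-⅛)))*39 = -22 + (-27 + (-⅓ + ¼))*39 = -22 + (-27 - 1/12)*39 = -22 - 325/12*39 = -22 - 4225/4 = -4313/4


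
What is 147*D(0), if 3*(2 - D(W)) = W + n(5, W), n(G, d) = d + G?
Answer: 49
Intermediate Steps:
n(G, d) = G + d
D(W) = ⅓ - 2*W/3 (D(W) = 2 - (W + (5 + W))/3 = 2 - (5 + 2*W)/3 = 2 + (-5/3 - 2*W/3) = ⅓ - 2*W/3)
147*D(0) = 147*(⅓ - ⅔*0) = 147*(⅓ + 0) = 147*(⅓) = 49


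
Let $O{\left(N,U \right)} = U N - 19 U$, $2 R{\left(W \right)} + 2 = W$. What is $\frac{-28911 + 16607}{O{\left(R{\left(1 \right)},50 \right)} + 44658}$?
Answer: $- \frac{12304}{43683} \approx -0.28167$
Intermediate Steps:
$R{\left(W \right)} = -1 + \frac{W}{2}$
$O{\left(N,U \right)} = - 19 U + N U$ ($O{\left(N,U \right)} = N U - 19 U = - 19 U + N U$)
$\frac{-28911 + 16607}{O{\left(R{\left(1 \right)},50 \right)} + 44658} = \frac{-28911 + 16607}{50 \left(-19 + \left(-1 + \frac{1}{2} \cdot 1\right)\right) + 44658} = - \frac{12304}{50 \left(-19 + \left(-1 + \frac{1}{2}\right)\right) + 44658} = - \frac{12304}{50 \left(-19 - \frac{1}{2}\right) + 44658} = - \frac{12304}{50 \left(- \frac{39}{2}\right) + 44658} = - \frac{12304}{-975 + 44658} = - \frac{12304}{43683}$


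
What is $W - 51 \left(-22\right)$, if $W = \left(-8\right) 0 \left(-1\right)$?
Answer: $1122$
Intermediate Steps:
$W = 0$ ($W = 0 \left(-1\right) = 0$)
$W - 51 \left(-22\right) = 0 - 51 \left(-22\right) = 0 - -1122 = 0 + 1122 = 1122$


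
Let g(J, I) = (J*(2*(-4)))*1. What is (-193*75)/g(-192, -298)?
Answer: -4825/512 ≈ -9.4238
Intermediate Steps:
g(J, I) = -8*J (g(J, I) = (J*(-8))*1 = -8*J*1 = -8*J)
(-193*75)/g(-192, -298) = (-193*75)/((-8*(-192))) = -14475/1536 = -14475*1/1536 = -4825/512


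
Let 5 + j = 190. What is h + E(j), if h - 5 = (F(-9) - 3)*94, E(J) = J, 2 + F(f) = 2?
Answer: -92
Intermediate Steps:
j = 185 (j = -5 + 190 = 185)
F(f) = 0 (F(f) = -2 + 2 = 0)
h = -277 (h = 5 + (0 - 3)*94 = 5 - 3*94 = 5 - 282 = -277)
h + E(j) = -277 + 185 = -92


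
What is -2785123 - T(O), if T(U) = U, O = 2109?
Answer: -2787232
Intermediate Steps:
-2785123 - T(O) = -2785123 - 1*2109 = -2785123 - 2109 = -2787232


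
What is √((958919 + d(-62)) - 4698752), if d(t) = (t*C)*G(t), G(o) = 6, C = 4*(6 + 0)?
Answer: 9*I*√46281 ≈ 1936.2*I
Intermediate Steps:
C = 24 (C = 4*6 = 24)
d(t) = 144*t (d(t) = (t*24)*6 = (24*t)*6 = 144*t)
√((958919 + d(-62)) - 4698752) = √((958919 + 144*(-62)) - 4698752) = √((958919 - 8928) - 4698752) = √(949991 - 4698752) = √(-3748761) = 9*I*√46281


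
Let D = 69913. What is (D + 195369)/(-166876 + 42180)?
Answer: -132641/62348 ≈ -2.1274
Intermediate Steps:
(D + 195369)/(-166876 + 42180) = (69913 + 195369)/(-166876 + 42180) = 265282/(-124696) = 265282*(-1/124696) = -132641/62348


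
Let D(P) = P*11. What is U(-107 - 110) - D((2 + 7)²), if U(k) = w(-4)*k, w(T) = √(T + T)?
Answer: -891 - 434*I*√2 ≈ -891.0 - 613.77*I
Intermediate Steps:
w(T) = √2*√T (w(T) = √(2*T) = √2*√T)
D(P) = 11*P
U(k) = 2*I*k*√2 (U(k) = (√2*√(-4))*k = (√2*(2*I))*k = (2*I*√2)*k = 2*I*k*√2)
U(-107 - 110) - D((2 + 7)²) = 2*I*(-107 - 110)*√2 - 11*(2 + 7)² = 2*I*(-217)*√2 - 11*9² = -434*I*√2 - 11*81 = -434*I*√2 - 1*891 = -434*I*√2 - 891 = -891 - 434*I*√2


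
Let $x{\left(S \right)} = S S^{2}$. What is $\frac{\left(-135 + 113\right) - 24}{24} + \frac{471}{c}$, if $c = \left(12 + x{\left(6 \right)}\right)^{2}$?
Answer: $- \frac{33055}{17328} \approx -1.9076$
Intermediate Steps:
$x{\left(S \right)} = S^{3}$
$c = 51984$ ($c = \left(12 + 6^{3}\right)^{2} = \left(12 + 216\right)^{2} = 228^{2} = 51984$)
$\frac{\left(-135 + 113\right) - 24}{24} + \frac{471}{c} = \frac{\left(-135 + 113\right) - 24}{24} + \frac{471}{51984} = \left(-22 - 24\right) \frac{1}{24} + 471 \cdot \frac{1}{51984} = \left(-46\right) \frac{1}{24} + \frac{157}{17328} = - \frac{23}{12} + \frac{157}{17328} = - \frac{33055}{17328}$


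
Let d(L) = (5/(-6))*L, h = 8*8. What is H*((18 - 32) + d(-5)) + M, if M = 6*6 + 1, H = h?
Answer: -1777/3 ≈ -592.33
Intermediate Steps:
h = 64
d(L) = -5*L/6 (d(L) = (5*(-⅙))*L = -5*L/6)
H = 64
M = 37 (M = 36 + 1 = 37)
H*((18 - 32) + d(-5)) + M = 64*((18 - 32) - ⅚*(-5)) + 37 = 64*(-14 + 25/6) + 37 = 64*(-59/6) + 37 = -1888/3 + 37 = -1777/3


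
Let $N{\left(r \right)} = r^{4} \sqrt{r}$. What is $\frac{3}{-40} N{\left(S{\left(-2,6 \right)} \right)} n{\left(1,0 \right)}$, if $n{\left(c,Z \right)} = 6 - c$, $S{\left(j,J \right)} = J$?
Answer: $- 486 \sqrt{6} \approx -1190.5$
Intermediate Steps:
$N{\left(r \right)} = r^{\frac{9}{2}}$
$\frac{3}{-40} N{\left(S{\left(-2,6 \right)} \right)} n{\left(1,0 \right)} = \frac{3}{-40} \cdot 6^{\frac{9}{2}} \left(6 - 1\right) = 3 \left(- \frac{1}{40}\right) 1296 \sqrt{6} \left(6 - 1\right) = - \frac{3 \cdot 1296 \sqrt{6}}{40} \cdot 5 = - \frac{486 \sqrt{6}}{5} \cdot 5 = - 486 \sqrt{6}$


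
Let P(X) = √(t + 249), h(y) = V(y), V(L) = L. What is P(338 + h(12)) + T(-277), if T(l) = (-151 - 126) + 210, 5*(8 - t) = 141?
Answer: -67 + 2*√1430/5 ≈ -51.874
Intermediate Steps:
t = -101/5 (t = 8 - ⅕*141 = 8 - 141/5 = -101/5 ≈ -20.200)
h(y) = y
P(X) = 2*√1430/5 (P(X) = √(-101/5 + 249) = √(1144/5) = 2*√1430/5)
T(l) = -67 (T(l) = -277 + 210 = -67)
P(338 + h(12)) + T(-277) = 2*√1430/5 - 67 = -67 + 2*√1430/5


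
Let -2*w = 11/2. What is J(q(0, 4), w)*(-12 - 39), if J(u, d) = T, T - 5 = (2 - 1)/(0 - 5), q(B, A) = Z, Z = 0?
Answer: -1224/5 ≈ -244.80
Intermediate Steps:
q(B, A) = 0
w = -11/4 (w = -11/(2*2) = -1/2*11/2 = -11/4 ≈ -2.7500)
T = 24/5 (T = 5 + (2 - 1)/(0 - 5) = 5 + 1/(-5) = 5 + 1*(-1/5) = 5 - 1/5 = 24/5 ≈ 4.8000)
J(u, d) = 24/5
J(q(0, 4), w)*(-12 - 39) = 24*(-12 - 39)/5 = (24/5)*(-51) = -1224/5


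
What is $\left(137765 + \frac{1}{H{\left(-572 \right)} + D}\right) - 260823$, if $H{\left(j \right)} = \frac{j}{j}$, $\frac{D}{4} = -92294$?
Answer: $- \frac{45429937151}{369175} \approx -1.2306 \cdot 10^{5}$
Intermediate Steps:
$D = -369176$ ($D = 4 \left(-92294\right) = -369176$)
$H{\left(j \right)} = 1$
$\left(137765 + \frac{1}{H{\left(-572 \right)} + D}\right) - 260823 = \left(137765 + \frac{1}{1 - 369176}\right) - 260823 = \left(137765 + \frac{1}{-369175}\right) - 260823 = \left(137765 - \frac{1}{369175}\right) - 260823 = \frac{50859393874}{369175} - 260823 = - \frac{45429937151}{369175}$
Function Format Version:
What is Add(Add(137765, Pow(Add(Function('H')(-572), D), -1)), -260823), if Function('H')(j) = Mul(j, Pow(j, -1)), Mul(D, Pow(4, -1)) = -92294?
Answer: Rational(-45429937151, 369175) ≈ -1.2306e+5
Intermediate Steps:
D = -369176 (D = Mul(4, -92294) = -369176)
Function('H')(j) = 1
Add(Add(137765, Pow(Add(Function('H')(-572), D), -1)), -260823) = Add(Add(137765, Pow(Add(1, -369176), -1)), -260823) = Add(Add(137765, Pow(-369175, -1)), -260823) = Add(Add(137765, Rational(-1, 369175)), -260823) = Add(Rational(50859393874, 369175), -260823) = Rational(-45429937151, 369175)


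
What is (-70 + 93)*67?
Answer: 1541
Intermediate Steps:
(-70 + 93)*67 = 23*67 = 1541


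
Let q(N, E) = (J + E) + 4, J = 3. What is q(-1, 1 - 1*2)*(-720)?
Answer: -4320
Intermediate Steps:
q(N, E) = 7 + E (q(N, E) = (3 + E) + 4 = 7 + E)
q(-1, 1 - 1*2)*(-720) = (7 + (1 - 1*2))*(-720) = (7 + (1 - 2))*(-720) = (7 - 1)*(-720) = 6*(-720) = -4320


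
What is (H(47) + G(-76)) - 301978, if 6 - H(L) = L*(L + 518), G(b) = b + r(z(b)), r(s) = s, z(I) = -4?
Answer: -328607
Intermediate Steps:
G(b) = -4 + b (G(b) = b - 4 = -4 + b)
H(L) = 6 - L*(518 + L) (H(L) = 6 - L*(L + 518) = 6 - L*(518 + L))
(H(47) + G(-76)) - 301978 = ((6 - 1*47² - 518*47) + (-4 - 76)) - 301978 = ((6 - 1*2209 - 24346) - 80) - 301978 = ((6 - 2209 - 24346) - 80) - 301978 = (-26549 - 80) - 301978 = -26629 - 301978 = -328607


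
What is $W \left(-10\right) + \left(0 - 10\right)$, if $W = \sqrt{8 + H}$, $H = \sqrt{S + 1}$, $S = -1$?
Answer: $-10 - 20 \sqrt{2} \approx -38.284$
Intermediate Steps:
$H = 0$ ($H = \sqrt{-1 + 1} = \sqrt{0} = 0$)
$W = 2 \sqrt{2}$ ($W = \sqrt{8 + 0} = \sqrt{8} = 2 \sqrt{2} \approx 2.8284$)
$W \left(-10\right) + \left(0 - 10\right) = 2 \sqrt{2} \left(-10\right) + \left(0 - 10\right) = - 20 \sqrt{2} + \left(0 - 10\right) = - 20 \sqrt{2} - 10 = -10 - 20 \sqrt{2}$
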